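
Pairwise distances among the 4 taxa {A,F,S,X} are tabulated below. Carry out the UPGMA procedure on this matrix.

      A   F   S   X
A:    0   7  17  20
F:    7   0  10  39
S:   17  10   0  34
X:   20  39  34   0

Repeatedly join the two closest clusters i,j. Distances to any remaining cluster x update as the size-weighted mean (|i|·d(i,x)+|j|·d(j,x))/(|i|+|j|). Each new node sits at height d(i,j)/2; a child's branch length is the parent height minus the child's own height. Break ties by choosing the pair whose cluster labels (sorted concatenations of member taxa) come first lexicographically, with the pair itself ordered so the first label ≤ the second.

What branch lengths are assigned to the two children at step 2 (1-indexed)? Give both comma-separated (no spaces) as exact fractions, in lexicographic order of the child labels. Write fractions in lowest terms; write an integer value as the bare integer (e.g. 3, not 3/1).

iteration 1: select A,F (d=7); attach at lengths (7/2, 7/2); label the merged cluster AF
  updated: d(AF,S)=27/2, d(AF,X)=59/2
iteration 2: select AF,S (d=27/2); attach at lengths (13/4, 27/4); label the merged cluster AFS
  updated: d(AFS,X)=31
iteration 3: select AFS,X (d=31); attach at lengths (35/4, 31/2); label the merged cluster AFSX
final tree: (((A:7/2,F:7/2):13/4,S:27/4):35/4,X:31/2)
total length: 165/4

13/4,27/4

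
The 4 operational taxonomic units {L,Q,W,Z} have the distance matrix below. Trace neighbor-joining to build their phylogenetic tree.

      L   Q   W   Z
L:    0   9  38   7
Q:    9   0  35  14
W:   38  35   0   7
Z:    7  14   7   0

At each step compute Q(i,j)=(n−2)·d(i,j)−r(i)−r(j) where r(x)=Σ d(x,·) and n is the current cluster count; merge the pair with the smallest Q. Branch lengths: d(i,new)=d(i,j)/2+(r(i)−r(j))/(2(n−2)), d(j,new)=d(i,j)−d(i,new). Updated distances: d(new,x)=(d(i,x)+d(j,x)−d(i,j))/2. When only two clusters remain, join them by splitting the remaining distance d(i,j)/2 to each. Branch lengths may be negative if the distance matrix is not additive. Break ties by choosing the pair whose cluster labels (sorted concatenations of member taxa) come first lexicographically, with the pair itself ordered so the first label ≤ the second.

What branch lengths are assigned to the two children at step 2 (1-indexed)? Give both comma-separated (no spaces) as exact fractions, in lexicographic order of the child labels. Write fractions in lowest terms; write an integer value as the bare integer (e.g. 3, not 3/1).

step 1: merge (L,Q) at d=9, Q=-94; branch lengths L→7/2, Q→11/2; new cluster LQ
  updated: d(LQ,W)=32, d(LQ,Z)=6
step 2: merge (LQ,W) at d=32, Q=-45; branch lengths LQ→31/2, W→33/2; new cluster LQW
  updated: d(LQW,Z)=-19/2
step 3: merge (LQW,Z) at d=-19/2; branch lengths LQW→-19/4, Z→-19/4; new cluster LQWZ
final tree: (((L:7/2,Q:11/2):31/2,W:33/2):-19/4,Z:-19/4)
total length: 63/2

31/2,33/2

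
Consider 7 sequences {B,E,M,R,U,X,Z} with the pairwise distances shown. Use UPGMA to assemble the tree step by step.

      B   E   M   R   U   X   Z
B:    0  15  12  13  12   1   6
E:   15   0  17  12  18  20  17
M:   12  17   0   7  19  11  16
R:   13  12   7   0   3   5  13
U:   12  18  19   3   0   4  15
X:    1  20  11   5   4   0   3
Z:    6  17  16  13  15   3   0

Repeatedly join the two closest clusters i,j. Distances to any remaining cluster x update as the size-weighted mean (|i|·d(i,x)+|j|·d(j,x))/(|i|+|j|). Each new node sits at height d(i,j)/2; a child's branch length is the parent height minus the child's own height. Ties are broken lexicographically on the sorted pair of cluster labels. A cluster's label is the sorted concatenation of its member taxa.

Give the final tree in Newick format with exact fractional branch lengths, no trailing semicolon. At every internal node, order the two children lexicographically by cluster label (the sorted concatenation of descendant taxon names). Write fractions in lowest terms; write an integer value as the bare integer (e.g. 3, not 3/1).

step 1: merge (B,X) at d=1; branch lengths B→1/2, X→1/2; new cluster BX
  updated: d(BX,E)=35/2, d(BX,M)=23/2, d(BX,R)=9, d(BX,U)=8, d(BX,Z)=9/2
step 2: merge (R,U) at d=3; branch lengths R→3/2, U→3/2; new cluster RU
  updated: d(BX,RU)=17/2, d(E,RU)=15, d(M,RU)=13, d(RU,Z)=14
step 3: merge (BX,Z) at d=9/2; branch lengths BX→7/4, Z→9/4; new cluster BXZ
  updated: d(BXZ,E)=52/3, d(BXZ,M)=13, d(BXZ,RU)=31/3
step 4: merge (BXZ,RU) at d=31/3; branch lengths BXZ→35/12, RU→11/3; new cluster BRUXZ
  updated: d(BRUXZ,E)=82/5, d(BRUXZ,M)=13
step 5: merge (BRUXZ,M) at d=13; branch lengths BRUXZ→4/3, M→13/2; new cluster BMRUXZ
  updated: d(BMRUXZ,E)=33/2
step 6: merge (BMRUXZ,E) at d=33/2; branch lengths BMRUXZ→7/4, E→33/4; new cluster BEMRUXZ
final tree: (((((B:1/2,X:1/2):7/4,Z:9/4):35/12,(R:3/2,U:3/2):11/3):4/3,M:13/2):7/4,E:33/4)
total length: 389/12

(((((B:1/2,X:1/2):7/4,Z:9/4):35/12,(R:3/2,U:3/2):11/3):4/3,M:13/2):7/4,E:33/4)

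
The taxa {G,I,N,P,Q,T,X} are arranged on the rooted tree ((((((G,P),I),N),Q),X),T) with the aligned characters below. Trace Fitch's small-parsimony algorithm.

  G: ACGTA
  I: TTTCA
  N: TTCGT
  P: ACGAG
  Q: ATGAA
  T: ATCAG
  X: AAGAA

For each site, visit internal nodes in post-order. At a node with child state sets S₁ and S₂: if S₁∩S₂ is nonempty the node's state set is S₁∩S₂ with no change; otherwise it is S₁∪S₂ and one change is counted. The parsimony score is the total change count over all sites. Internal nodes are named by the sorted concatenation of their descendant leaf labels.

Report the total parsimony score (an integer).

[col 0] GP: children G:{A}, P:{A} ∩→ {A}; cost 0
[col 0] GIP: children GP:{A}, I:{T} ∪→ {A,T}; cost 1
[col 0] GINP: children GIP:{A,T}, N:{T} ∩→ {T}; cost 0
[col 0] GINPQ: children GINP:{T}, Q:{A} ∪→ {A,T}; cost 1
[col 0] GINPQX: children GINPQ:{A,T}, X:{A} ∩→ {A}; cost 0
[col 0] GINPQTX: children GINPQX:{A}, T:{A} ∩→ {A}; cost 0
[col 1] GP: children G:{C}, P:{C} ∩→ {C}; cost 0
[col 1] GIP: children GP:{C}, I:{T} ∪→ {C,T}; cost 1
[col 1] GINP: children GIP:{C,T}, N:{T} ∩→ {T}; cost 0
[col 1] GINPQ: children GINP:{T}, Q:{T} ∩→ {T}; cost 0
[col 1] GINPQX: children GINPQ:{T}, X:{A} ∪→ {A,T}; cost 1
[col 1] GINPQTX: children GINPQX:{A,T}, T:{T} ∩→ {T}; cost 0
[col 2] GP: children G:{G}, P:{G} ∩→ {G}; cost 0
[col 2] GIP: children GP:{G}, I:{T} ∪→ {G,T}; cost 1
[col 2] GINP: children GIP:{G,T}, N:{C} ∪→ {C,G,T}; cost 1
[col 2] GINPQ: children GINP:{C,G,T}, Q:{G} ∩→ {G}; cost 0
[col 2] GINPQX: children GINPQ:{G}, X:{G} ∩→ {G}; cost 0
[col 2] GINPQTX: children GINPQX:{G}, T:{C} ∪→ {C,G}; cost 1
[col 3] GP: children G:{T}, P:{A} ∪→ {A,T}; cost 1
[col 3] GIP: children GP:{A,T}, I:{C} ∪→ {A,C,T}; cost 1
[col 3] GINP: children GIP:{A,C,T}, N:{G} ∪→ {A,C,G,T}; cost 1
[col 3] GINPQ: children GINP:{A,C,G,T}, Q:{A} ∩→ {A}; cost 0
[col 3] GINPQX: children GINPQ:{A}, X:{A} ∩→ {A}; cost 0
[col 3] GINPQTX: children GINPQX:{A}, T:{A} ∩→ {A}; cost 0
[col 4] GP: children G:{A}, P:{G} ∪→ {A,G}; cost 1
[col 4] GIP: children GP:{A,G}, I:{A} ∩→ {A}; cost 0
[col 4] GINP: children GIP:{A}, N:{T} ∪→ {A,T}; cost 1
[col 4] GINPQ: children GINP:{A,T}, Q:{A} ∩→ {A}; cost 0
[col 4] GINPQX: children GINPQ:{A}, X:{A} ∩→ {A}; cost 0
[col 4] GINPQTX: children GINPQX:{A}, T:{G} ∪→ {A,G}; cost 1
per-site changes: [2, 2, 3, 3, 3]; total = 13

13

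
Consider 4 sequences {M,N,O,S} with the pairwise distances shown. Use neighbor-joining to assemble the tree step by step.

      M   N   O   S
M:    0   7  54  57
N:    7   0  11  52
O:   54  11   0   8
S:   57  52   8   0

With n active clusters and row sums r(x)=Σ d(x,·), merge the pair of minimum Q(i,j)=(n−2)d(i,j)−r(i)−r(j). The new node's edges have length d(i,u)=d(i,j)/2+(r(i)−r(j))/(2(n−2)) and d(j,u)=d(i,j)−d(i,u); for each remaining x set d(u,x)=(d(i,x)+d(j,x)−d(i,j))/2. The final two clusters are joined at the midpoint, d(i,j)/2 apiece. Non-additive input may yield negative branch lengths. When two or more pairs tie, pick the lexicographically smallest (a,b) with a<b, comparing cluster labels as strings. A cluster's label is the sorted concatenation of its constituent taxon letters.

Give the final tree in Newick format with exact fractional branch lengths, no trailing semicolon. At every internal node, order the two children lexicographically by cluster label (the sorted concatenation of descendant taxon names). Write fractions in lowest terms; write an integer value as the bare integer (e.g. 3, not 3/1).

(((M:31/2,N:-17/2):36,O:-7):15/2,S:15/2)

step 1: merge (M,N) at d=7, Q=-174; branch lengths M→31/2, N→-17/2; new cluster MN
  updated: d(MN,O)=29, d(MN,S)=51
step 2: merge (MN,O) at d=29, Q=-88; branch lengths MN→36, O→-7; new cluster MNO
  updated: d(MNO,S)=15
step 3: merge (MNO,S) at d=15; branch lengths MNO→15/2, S→15/2; new cluster MNOS
final tree: (((M:31/2,N:-17/2):36,O:-7):15/2,S:15/2)
total length: 51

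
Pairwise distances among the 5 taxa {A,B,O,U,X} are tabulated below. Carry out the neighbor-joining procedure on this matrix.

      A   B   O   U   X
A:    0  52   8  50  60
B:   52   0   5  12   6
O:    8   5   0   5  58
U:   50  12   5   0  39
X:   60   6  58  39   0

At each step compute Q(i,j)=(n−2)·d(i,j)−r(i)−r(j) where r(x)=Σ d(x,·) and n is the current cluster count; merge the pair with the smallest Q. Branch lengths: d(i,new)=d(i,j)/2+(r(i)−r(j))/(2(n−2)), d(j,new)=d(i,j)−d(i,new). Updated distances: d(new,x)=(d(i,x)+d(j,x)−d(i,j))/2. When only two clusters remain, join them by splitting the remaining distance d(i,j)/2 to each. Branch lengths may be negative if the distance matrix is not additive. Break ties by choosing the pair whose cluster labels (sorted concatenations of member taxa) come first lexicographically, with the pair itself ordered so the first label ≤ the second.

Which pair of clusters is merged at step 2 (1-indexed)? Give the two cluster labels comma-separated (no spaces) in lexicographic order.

AO,U

iteration 1: select A,O (d=8, Q=-222); attach at lengths (59/3, -35/3); label the merged cluster AO
  updated: d(AO,B)=49/2, d(AO,U)=47/2, d(AO,X)=55
iteration 2: select AO,U (d=47/2, Q=-261/2); attach at lengths (151/8, 37/8); label the merged cluster AOU
  updated: d(AOU,B)=13/2, d(AOU,X)=141/4
iteration 3: select AOU,B (d=13/2, Q=-191/4); attach at lengths (143/8, -91/8); label the merged cluster ABOU
  updated: d(ABOU,X)=139/8
iteration 4: select ABOU,X (d=139/8); attach at lengths (139/16, 139/16); label the merged cluster ABOUX
final tree: ((((A:59/3,O:-35/3):151/8,U:37/8):143/8,B:-91/8):139/16,X:139/16)
total length: 443/8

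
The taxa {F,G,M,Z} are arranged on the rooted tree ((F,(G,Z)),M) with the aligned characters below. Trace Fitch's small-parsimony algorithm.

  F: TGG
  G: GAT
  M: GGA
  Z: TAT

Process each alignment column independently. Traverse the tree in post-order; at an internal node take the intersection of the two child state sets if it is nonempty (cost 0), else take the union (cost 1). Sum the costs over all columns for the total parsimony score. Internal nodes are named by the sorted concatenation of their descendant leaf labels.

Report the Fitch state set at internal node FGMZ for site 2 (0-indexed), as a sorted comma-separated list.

site 0, node GZ: G={G} ∪ Z={T} → {G,T} (+1)
site 0, node FGZ: F={T} ∩ GZ={G,T} → {T} (+0)
site 0, node FGMZ: FGZ={T} ∪ M={G} → {G,T} (+1)
site 1, node GZ: G={A} ∩ Z={A} → {A} (+0)
site 1, node FGZ: F={G} ∪ GZ={A} → {A,G} (+1)
site 1, node FGMZ: FGZ={A,G} ∩ M={G} → {G} (+0)
site 2, node GZ: G={T} ∩ Z={T} → {T} (+0)
site 2, node FGZ: F={G} ∪ GZ={T} → {G,T} (+1)
site 2, node FGMZ: FGZ={G,T} ∪ M={A} → {A,G,T} (+1)
per-site changes: [2, 1, 2]; total = 5

A,G,T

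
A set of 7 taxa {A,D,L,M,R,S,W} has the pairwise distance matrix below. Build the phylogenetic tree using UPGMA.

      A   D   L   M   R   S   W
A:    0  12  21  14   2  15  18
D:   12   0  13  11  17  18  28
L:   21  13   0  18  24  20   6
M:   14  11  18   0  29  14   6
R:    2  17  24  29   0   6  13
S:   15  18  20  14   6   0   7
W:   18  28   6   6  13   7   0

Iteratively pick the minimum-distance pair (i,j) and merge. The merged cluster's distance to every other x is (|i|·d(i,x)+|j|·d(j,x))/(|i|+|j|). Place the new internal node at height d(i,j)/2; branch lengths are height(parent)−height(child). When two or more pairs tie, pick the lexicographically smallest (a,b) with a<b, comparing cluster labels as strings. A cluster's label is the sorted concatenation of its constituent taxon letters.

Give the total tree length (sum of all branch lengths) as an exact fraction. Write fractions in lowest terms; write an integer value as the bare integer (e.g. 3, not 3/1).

321/8

iteration 1: select A,R (d=2); attach at lengths (1, 1); label the merged cluster AR
  updated: d(AR,D)=29/2, d(AR,L)=45/2, d(AR,M)=43/2, d(AR,S)=21/2, d(AR,W)=31/2
iteration 2: select L,W (d=6); attach at lengths (3, 3); label the merged cluster LW
  updated: d(AR,LW)=19, d(D,LW)=41/2, d(LW,M)=12, d(LW,S)=27/2
iteration 3: select AR,S (d=21/2); attach at lengths (17/4, 21/4); label the merged cluster ARS
  updated: d(ARS,D)=47/3, d(ARS,LW)=103/6, d(ARS,M)=19
iteration 4: select D,M (d=11); attach at lengths (11/2, 11/2); label the merged cluster DM
  updated: d(ARS,DM)=52/3, d(DM,LW)=65/4
iteration 5: select DM,LW (d=65/4); attach at lengths (21/8, 41/8); label the merged cluster DLMW
  updated: d(ARS,DLMW)=69/4
iteration 6: select ARS,DLMW (d=69/4); attach at lengths (27/8, 1/2); label the merged cluster ADLMRSW
final tree: (((A:1,R:1):17/4,S:21/4):27/8,((D:11/2,M:11/2):21/8,(L:3,W:3):41/8):1/2)
total length: 321/8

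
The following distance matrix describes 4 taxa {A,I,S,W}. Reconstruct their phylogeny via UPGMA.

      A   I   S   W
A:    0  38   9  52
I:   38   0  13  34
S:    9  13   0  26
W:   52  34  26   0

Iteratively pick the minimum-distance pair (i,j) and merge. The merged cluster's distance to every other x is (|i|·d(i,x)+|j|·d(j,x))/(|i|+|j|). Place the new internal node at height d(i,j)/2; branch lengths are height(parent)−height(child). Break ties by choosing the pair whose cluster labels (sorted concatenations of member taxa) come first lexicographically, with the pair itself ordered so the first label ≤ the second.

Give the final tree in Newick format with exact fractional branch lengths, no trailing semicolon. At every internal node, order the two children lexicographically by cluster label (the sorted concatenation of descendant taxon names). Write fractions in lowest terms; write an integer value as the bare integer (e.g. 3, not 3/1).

1. join A+S (d=9) ⇒ AS; edges |A|=9/2, |S|=9/2
  updated: d(AS,I)=51/2, d(AS,W)=39
2. join AS+I (d=51/2) ⇒ AIS; edges |AS|=33/4, |I|=51/4
  updated: d(AIS,W)=112/3
3. join AIS+W (d=112/3) ⇒ AISW; edges |AIS|=71/12, |W|=56/3
final tree: (((A:9/2,S:9/2):33/4,I:51/4):71/12,W:56/3)
total length: 655/12

(((A:9/2,S:9/2):33/4,I:51/4):71/12,W:56/3)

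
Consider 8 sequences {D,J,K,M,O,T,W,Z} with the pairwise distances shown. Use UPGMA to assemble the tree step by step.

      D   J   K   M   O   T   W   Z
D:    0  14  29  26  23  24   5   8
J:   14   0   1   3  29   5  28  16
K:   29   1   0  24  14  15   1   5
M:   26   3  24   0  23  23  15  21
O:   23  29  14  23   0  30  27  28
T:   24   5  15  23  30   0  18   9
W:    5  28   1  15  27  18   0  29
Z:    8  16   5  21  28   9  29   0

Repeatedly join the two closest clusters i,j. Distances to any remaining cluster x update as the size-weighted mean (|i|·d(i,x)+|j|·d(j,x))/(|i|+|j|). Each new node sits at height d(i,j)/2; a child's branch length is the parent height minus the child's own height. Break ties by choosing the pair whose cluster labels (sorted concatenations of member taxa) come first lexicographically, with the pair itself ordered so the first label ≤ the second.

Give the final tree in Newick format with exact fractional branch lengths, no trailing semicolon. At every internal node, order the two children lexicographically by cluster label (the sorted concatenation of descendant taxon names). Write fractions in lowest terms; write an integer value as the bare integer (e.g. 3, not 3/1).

(((D:5/2,W:5/2):71/10,(((J:1/2,K:1/2):37/8,(T:9/2,Z:9/2):5/8):15/4,M:71/8):29/40):99/35,O:87/7)

iteration 1: select J,K (d=1); attach at lengths (1/2, 1/2); label the merged cluster JK
  updated: d(D,JK)=43/2, d(JK,M)=27/2, d(JK,O)=43/2, d(JK,T)=10, d(JK,W)=29/2, d(JK,Z)=21/2
iteration 2: select D,W (d=5); attach at lengths (5/2, 5/2); label the merged cluster DW
  updated: d(DW,JK)=18, d(DW,M)=41/2, d(DW,O)=25, d(DW,T)=21, d(DW,Z)=37/2
iteration 3: select T,Z (d=9); attach at lengths (9/2, 9/2); label the merged cluster TZ
  updated: d(DW,TZ)=79/4, d(JK,TZ)=41/4, d(M,TZ)=22, d(O,TZ)=29
iteration 4: select JK,TZ (d=41/4); attach at lengths (37/8, 5/8); label the merged cluster JKTZ
  updated: d(DW,JKTZ)=151/8, d(JKTZ,M)=71/4, d(JKTZ,O)=101/4
iteration 5: select JKTZ,M (d=71/4); attach at lengths (15/4, 71/8); label the merged cluster JKMTZ
  updated: d(DW,JKMTZ)=96/5, d(JKMTZ,O)=124/5
iteration 6: select DW,JKMTZ (d=96/5); attach at lengths (71/10, 29/40); label the merged cluster DJKMTWZ
  updated: d(DJKMTWZ,O)=174/7
iteration 7: select DJKMTWZ,O (d=174/7); attach at lengths (99/35, 87/7); label the merged cluster DJKMOTWZ
final tree: (((D:5/2,W:5/2):71/10,(((J:1/2,K:1/2):37/8,(T:9/2,Z:9/2):5/8):15/4,M:71/8):29/40):99/35,O:87/7)
total length: 3917/70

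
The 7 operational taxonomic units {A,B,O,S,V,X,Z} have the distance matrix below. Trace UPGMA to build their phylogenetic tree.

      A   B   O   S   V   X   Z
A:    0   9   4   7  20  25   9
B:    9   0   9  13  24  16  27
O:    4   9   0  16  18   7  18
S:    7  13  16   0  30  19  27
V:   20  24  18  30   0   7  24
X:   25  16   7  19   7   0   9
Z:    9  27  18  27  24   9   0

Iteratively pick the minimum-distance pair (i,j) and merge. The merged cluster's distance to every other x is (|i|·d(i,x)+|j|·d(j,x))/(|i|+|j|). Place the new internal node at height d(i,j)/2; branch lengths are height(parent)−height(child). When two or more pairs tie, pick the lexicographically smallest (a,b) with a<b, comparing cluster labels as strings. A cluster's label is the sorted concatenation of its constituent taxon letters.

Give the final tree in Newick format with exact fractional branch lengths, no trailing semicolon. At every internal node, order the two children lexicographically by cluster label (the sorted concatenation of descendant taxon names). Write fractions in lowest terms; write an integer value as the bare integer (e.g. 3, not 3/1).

((((A:2,O:2):5/2,B:9/2):3/2,S:6):4,((V:7/2,X:7/2):19/4,Z:33/4):7/4)

iteration 1: select A,O (d=4); attach at lengths (2, 2); label the merged cluster AO
  updated: d(AO,B)=9, d(AO,S)=23/2, d(AO,V)=19, d(AO,X)=16, d(AO,Z)=27/2
iteration 2: select V,X (d=7); attach at lengths (7/2, 7/2); label the merged cluster VX
  updated: d(AO,VX)=35/2, d(B,VX)=20, d(S,VX)=49/2, d(VX,Z)=33/2
iteration 3: select AO,B (d=9); attach at lengths (5/2, 9/2); label the merged cluster ABO
  updated: d(ABO,S)=12, d(ABO,VX)=55/3, d(ABO,Z)=18
iteration 4: select ABO,S (d=12); attach at lengths (3/2, 6); label the merged cluster ABOS
  updated: d(ABOS,VX)=159/8, d(ABOS,Z)=81/4
iteration 5: select VX,Z (d=33/2); attach at lengths (19/4, 33/4); label the merged cluster VXZ
  updated: d(ABOS,VXZ)=20
iteration 6: select ABOS,VXZ (d=20); attach at lengths (4, 7/4); label the merged cluster ABOSVXZ
final tree: ((((A:2,O:2):5/2,B:9/2):3/2,S:6):4,((V:7/2,X:7/2):19/4,Z:33/4):7/4)
total length: 177/4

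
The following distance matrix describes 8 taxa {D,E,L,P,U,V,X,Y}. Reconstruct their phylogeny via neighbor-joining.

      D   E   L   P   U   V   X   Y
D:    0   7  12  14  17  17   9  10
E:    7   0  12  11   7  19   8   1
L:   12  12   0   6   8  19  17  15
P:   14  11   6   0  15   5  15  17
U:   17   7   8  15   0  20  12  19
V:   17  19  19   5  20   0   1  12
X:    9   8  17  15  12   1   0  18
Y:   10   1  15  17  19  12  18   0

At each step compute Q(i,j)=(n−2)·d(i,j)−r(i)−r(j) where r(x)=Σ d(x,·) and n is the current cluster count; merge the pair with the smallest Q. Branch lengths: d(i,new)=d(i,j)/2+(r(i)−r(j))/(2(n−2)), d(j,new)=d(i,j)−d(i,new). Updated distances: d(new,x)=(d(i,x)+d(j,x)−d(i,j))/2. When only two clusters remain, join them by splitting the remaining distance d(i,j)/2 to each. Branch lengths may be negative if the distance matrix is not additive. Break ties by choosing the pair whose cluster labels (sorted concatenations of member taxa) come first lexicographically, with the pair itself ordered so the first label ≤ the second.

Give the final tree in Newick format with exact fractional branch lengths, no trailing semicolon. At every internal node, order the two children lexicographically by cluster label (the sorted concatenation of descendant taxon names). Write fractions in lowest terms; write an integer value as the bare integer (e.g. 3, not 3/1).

step 1: merge (V,X) at d=1, Q=-167; branch lengths V→19/12, X→-7/12; new cluster VX
  updated: d(D,VX)=25/2, d(E,VX)=13, d(L,VX)=35/2, d(P,VX)=19/2, d(U,VX)=31/2, d(VX,Y)=29/2
step 2: merge (E,Y) at d=1, Q=-245/2; branch lengths E→-41/20, Y→61/20; new cluster EY
  updated: d(D,EY)=8, d(EY,L)=13, d(EY,P)=27/2, d(EY,U)=25/2, d(EY,VX)=53/4
step 3: merge (L,U) at d=8, Q=-185/2; branch lengths L→41/16, U→87/16; new cluster LU
  updated: d(D,LU)=21/2, d(EY,LU)=35/4, d(LU,P)=13/2, d(LU,VX)=25/2
step 4: merge (D,EY) at d=8, Q=-129/2; branch lengths D→17/4, EY→15/4; new cluster DEY
  updated: d(DEY,LU)=45/8, d(DEY,P)=39/4, d(DEY,VX)=71/8
step 5: merge (DEY,LU) at d=45/8, Q=-301/8; branch lengths DEY→87/32, LU→93/32; new cluster DELUY
  updated: d(DELUY,P)=85/16, d(DELUY,VX)=63/8
step 6: merge (DELUY,P) at d=85/16, Q=-363/16; branch lengths DELUY→59/32, P→111/32; new cluster DELPUY
  updated: d(DELPUY,VX)=193/32
step 7: merge (DELPUY,VX) at d=193/32; branch lengths DELPUY→193/64, VX→193/64; new cluster DELPUVXY
final tree: ((((D:17/4,(E:-41/20,Y:61/20):15/4):87/32,(L:41/16,U:87/16):93/32):59/32,P:111/32):193/64,(V:19/12,X:-7/12):193/64)
total length: 1119/32

((((D:17/4,(E:-41/20,Y:61/20):15/4):87/32,(L:41/16,U:87/16):93/32):59/32,P:111/32):193/64,(V:19/12,X:-7/12):193/64)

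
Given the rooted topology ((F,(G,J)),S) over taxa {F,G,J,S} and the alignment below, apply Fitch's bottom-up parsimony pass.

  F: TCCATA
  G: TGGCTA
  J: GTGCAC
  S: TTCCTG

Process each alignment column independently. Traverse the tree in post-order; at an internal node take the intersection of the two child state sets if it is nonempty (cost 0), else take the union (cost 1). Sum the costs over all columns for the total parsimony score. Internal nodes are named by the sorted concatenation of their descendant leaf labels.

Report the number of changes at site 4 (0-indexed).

[col 0] GJ: children G:{T}, J:{G} ∪→ {G,T}; cost 1
[col 0] FGJ: children F:{T}, GJ:{G,T} ∩→ {T}; cost 0
[col 0] FGJS: children FGJ:{T}, S:{T} ∩→ {T}; cost 0
[col 1] GJ: children G:{G}, J:{T} ∪→ {G,T}; cost 1
[col 1] FGJ: children F:{C}, GJ:{G,T} ∪→ {C,G,T}; cost 1
[col 1] FGJS: children FGJ:{C,G,T}, S:{T} ∩→ {T}; cost 0
[col 2] GJ: children G:{G}, J:{G} ∩→ {G}; cost 0
[col 2] FGJ: children F:{C}, GJ:{G} ∪→ {C,G}; cost 1
[col 2] FGJS: children FGJ:{C,G}, S:{C} ∩→ {C}; cost 0
[col 3] GJ: children G:{C}, J:{C} ∩→ {C}; cost 0
[col 3] FGJ: children F:{A}, GJ:{C} ∪→ {A,C}; cost 1
[col 3] FGJS: children FGJ:{A,C}, S:{C} ∩→ {C}; cost 0
[col 4] GJ: children G:{T}, J:{A} ∪→ {A,T}; cost 1
[col 4] FGJ: children F:{T}, GJ:{A,T} ∩→ {T}; cost 0
[col 4] FGJS: children FGJ:{T}, S:{T} ∩→ {T}; cost 0
[col 5] GJ: children G:{A}, J:{C} ∪→ {A,C}; cost 1
[col 5] FGJ: children F:{A}, GJ:{A,C} ∩→ {A}; cost 0
[col 5] FGJS: children FGJ:{A}, S:{G} ∪→ {A,G}; cost 1
per-site changes: [1, 2, 1, 1, 1, 2]; total = 8

1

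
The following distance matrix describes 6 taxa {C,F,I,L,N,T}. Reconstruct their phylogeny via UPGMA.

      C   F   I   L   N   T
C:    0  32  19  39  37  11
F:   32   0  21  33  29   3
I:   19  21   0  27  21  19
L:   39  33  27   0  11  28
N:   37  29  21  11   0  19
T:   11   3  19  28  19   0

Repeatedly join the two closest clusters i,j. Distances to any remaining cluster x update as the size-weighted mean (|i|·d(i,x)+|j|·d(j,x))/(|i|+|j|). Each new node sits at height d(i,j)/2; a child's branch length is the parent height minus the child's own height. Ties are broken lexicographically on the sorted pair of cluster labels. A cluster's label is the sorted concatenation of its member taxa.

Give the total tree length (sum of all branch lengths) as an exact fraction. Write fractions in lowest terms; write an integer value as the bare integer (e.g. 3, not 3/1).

56

1. join F+T (d=3) ⇒ FT; edges |F|=3/2, |T|=3/2
  updated: d(C,FT)=43/2, d(FT,I)=20, d(FT,L)=61/2, d(FT,N)=24
2. join L+N (d=11) ⇒ LN; edges |L|=11/2, |N|=11/2
  updated: d(C,LN)=38, d(FT,LN)=109/4, d(I,LN)=24
3. join C+I (d=19) ⇒ CI; edges |C|=19/2, |I|=19/2
  updated: d(CI,FT)=83/4, d(CI,LN)=31
4. join CI+FT (d=83/4) ⇒ CFIT; edges |CI|=7/8, |FT|=71/8
  updated: d(CFIT,LN)=233/8
5. join CFIT+LN (d=233/8) ⇒ CFILNT; edges |CFIT|=67/16, |LN|=145/16
final tree: (((C:19/2,I:19/2):7/8,(F:3/2,T:3/2):71/8):67/16,(L:11/2,N:11/2):145/16)
total length: 56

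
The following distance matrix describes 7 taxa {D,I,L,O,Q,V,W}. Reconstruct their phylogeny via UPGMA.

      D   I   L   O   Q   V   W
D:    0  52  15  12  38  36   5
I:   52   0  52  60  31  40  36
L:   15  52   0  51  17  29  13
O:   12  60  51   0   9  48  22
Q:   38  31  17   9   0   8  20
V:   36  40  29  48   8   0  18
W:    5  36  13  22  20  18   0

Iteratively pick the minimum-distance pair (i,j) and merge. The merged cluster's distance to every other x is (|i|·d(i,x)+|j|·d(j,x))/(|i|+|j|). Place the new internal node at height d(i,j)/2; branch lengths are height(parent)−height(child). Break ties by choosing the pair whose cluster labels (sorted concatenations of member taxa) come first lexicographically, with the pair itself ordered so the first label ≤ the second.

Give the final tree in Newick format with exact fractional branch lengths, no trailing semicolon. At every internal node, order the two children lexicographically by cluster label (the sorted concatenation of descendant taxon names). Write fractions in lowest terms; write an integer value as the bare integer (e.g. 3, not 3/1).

1. join D+W (d=5) ⇒ DW; edges |D|=5/2, |W|=5/2
  updated: d(DW,I)=44, d(DW,L)=14, d(DW,O)=17, d(DW,Q)=29, d(DW,V)=27
2. join Q+V (d=8) ⇒ QV; edges |Q|=4, |V|=4
  updated: d(DW,QV)=28, d(I,QV)=71/2, d(L,QV)=23, d(O,QV)=57/2
3. join DW+L (d=14) ⇒ DLW; edges |DW|=9/2, |L|=7
  updated: d(DLW,I)=140/3, d(DLW,O)=85/3, d(DLW,QV)=79/3
4. join DLW+QV (d=79/3) ⇒ DLQVW; edges |DLW|=37/6, |QV|=55/6
  updated: d(DLQVW,I)=211/5, d(DLQVW,O)=142/5
5. join DLQVW+O (d=142/5) ⇒ DLOQVW; edges |DLQVW|=31/30, |O|=71/5
  updated: d(DLOQVW,I)=271/6
6. join DLOQVW+I (d=271/6) ⇒ DILOQVW; edges |DLOQVW|=503/60, |I|=271/12
final tree: (((((D:5/2,W:5/2):9/2,L:7):37/6,(Q:4,V:4):55/6):31/30,O:71/5):503/60,I:271/12)
total length: 2581/30

(((((D:5/2,W:5/2):9/2,L:7):37/6,(Q:4,V:4):55/6):31/30,O:71/5):503/60,I:271/12)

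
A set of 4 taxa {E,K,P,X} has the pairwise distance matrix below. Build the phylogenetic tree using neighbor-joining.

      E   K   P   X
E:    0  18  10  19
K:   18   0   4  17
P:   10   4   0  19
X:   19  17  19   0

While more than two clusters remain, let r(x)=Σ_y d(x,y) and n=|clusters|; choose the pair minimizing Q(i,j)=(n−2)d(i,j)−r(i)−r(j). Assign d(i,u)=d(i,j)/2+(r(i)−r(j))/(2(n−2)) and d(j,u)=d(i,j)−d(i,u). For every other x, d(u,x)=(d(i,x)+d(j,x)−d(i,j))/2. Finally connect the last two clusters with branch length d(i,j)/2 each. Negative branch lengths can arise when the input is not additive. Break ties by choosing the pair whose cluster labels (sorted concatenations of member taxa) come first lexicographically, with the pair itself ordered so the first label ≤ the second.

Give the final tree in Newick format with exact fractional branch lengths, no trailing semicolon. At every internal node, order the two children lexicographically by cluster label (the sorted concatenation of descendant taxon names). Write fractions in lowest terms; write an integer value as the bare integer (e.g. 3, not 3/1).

(((E:15/2,X:23/2):9/2,K:7/2):1/4,P:1/4)

1. join E+X (d=19, Q=-64) ⇒ EX; edges |E|=15/2, |X|=23/2
  updated: d(EX,K)=8, d(EX,P)=5
2. join EX+K (d=8, Q=-17) ⇒ EKX; edges |EX|=9/2, |K|=7/2
  updated: d(EKX,P)=1/2
3. join EKX+P (d=1/2) ⇒ EKPX; edges |EKX|=1/4, |P|=1/4
final tree: (((E:15/2,X:23/2):9/2,K:7/2):1/4,P:1/4)
total length: 55/2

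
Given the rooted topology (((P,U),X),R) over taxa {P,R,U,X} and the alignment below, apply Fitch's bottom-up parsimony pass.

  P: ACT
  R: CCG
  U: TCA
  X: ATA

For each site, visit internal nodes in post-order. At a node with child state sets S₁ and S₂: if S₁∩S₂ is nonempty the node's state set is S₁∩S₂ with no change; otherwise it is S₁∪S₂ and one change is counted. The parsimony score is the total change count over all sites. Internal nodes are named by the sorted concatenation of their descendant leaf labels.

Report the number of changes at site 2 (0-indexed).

2

PU@0: {A} ∪ {T} = {A,T} (union, +1)
PUX@0: {A,T} ∩ {A} = {A} (intersection, +0)
PRUX@0: {A} ∪ {C} = {A,C} (union, +1)
PU@1: {C} ∩ {C} = {C} (intersection, +0)
PUX@1: {C} ∪ {T} = {C,T} (union, +1)
PRUX@1: {C,T} ∩ {C} = {C} (intersection, +0)
PU@2: {T} ∪ {A} = {A,T} (union, +1)
PUX@2: {A,T} ∩ {A} = {A} (intersection, +0)
PRUX@2: {A} ∪ {G} = {A,G} (union, +1)
per-site changes: [2, 1, 2]; total = 5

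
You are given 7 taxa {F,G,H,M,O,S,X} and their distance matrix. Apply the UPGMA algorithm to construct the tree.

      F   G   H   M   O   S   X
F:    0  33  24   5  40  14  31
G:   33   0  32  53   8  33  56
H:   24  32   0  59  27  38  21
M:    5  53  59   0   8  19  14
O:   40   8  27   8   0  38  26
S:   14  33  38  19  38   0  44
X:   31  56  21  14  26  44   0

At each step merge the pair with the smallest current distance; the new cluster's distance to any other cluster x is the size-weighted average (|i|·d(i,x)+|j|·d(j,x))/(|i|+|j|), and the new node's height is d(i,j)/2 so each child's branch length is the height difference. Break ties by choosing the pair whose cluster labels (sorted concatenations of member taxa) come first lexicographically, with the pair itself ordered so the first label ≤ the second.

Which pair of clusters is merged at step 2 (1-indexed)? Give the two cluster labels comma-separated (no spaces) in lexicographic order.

G,O

step 1: merge (F,M) at d=5; branch lengths F→5/2, M→5/2; new cluster FM
  updated: d(FM,G)=43, d(FM,H)=83/2, d(FM,O)=24, d(FM,S)=33/2, d(FM,X)=45/2
step 2: merge (G,O) at d=8; branch lengths G→4, O→4; new cluster GO
  updated: d(FM,GO)=67/2, d(GO,H)=59/2, d(GO,S)=71/2, d(GO,X)=41
step 3: merge (FM,S) at d=33/2; branch lengths FM→23/4, S→33/4; new cluster FMS
  updated: d(FMS,GO)=205/6, d(FMS,H)=121/3, d(FMS,X)=89/3
step 4: merge (H,X) at d=21; branch lengths H→21/2, X→21/2; new cluster HX
  updated: d(FMS,HX)=35, d(GO,HX)=141/4
step 5: merge (FMS,GO) at d=205/6; branch lengths FMS→53/6, GO→157/12; new cluster FGMOS
  updated: d(FGMOS,HX)=351/10
step 6: merge (FGMOS,HX) at d=351/10; branch lengths FGMOS→7/15, HX→141/20; new cluster FGHMOSX
final tree: ((((F:5/2,M:5/2):23/4,S:33/4):53/6,(G:4,O:4):157/12):7/15,(H:21/2,X:21/2):141/20)
total length: 2323/30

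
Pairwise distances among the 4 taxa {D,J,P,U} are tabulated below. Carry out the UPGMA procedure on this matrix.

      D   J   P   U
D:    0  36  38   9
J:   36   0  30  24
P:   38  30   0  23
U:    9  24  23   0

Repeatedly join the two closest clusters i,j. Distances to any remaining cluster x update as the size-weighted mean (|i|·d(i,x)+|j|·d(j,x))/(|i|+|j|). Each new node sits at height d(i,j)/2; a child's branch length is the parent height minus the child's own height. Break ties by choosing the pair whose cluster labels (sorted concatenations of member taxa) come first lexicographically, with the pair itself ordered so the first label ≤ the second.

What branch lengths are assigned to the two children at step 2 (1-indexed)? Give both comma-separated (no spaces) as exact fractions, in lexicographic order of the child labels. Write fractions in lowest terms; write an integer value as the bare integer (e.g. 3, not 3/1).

21/2,15

step 1: merge (D,U) at d=9; branch lengths D→9/2, U→9/2; new cluster DU
  updated: d(DU,J)=30, d(DU,P)=61/2
step 2: merge (DU,J) at d=30; branch lengths DU→21/2, J→15; new cluster DJU
  updated: d(DJU,P)=91/3
step 3: merge (DJU,P) at d=91/3; branch lengths DJU→1/6, P→91/6; new cluster DJPU
final tree: (((D:9/2,U:9/2):21/2,J:15):1/6,P:91/6)
total length: 299/6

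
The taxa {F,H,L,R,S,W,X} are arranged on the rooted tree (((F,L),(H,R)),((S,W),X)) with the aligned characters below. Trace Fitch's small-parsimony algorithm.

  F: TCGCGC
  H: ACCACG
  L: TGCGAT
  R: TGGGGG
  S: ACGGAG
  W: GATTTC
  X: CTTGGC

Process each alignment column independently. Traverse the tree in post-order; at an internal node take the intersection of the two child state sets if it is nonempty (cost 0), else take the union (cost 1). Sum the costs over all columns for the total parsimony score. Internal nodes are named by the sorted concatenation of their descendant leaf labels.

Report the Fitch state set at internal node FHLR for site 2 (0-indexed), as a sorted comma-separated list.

site 0, node FL: F={T} ∩ L={T} → {T} (+0)
site 0, node HR: H={A} ∪ R={T} → {A,T} (+1)
site 0, node FHLR: FL={T} ∩ HR={A,T} → {T} (+0)
site 0, node SW: S={A} ∪ W={G} → {A,G} (+1)
site 0, node SWX: SW={A,G} ∪ X={C} → {A,C,G} (+1)
site 0, node FHLRSWX: FHLR={T} ∪ SWX={A,C,G} → {A,C,G,T} (+1)
site 1, node FL: F={C} ∪ L={G} → {C,G} (+1)
site 1, node HR: H={C} ∪ R={G} → {C,G} (+1)
site 1, node FHLR: FL={C,G} ∩ HR={C,G} → {C,G} (+0)
site 1, node SW: S={C} ∪ W={A} → {A,C} (+1)
site 1, node SWX: SW={A,C} ∪ X={T} → {A,C,T} (+1)
site 1, node FHLRSWX: FHLR={C,G} ∩ SWX={A,C,T} → {C} (+0)
site 2, node FL: F={G} ∪ L={C} → {C,G} (+1)
site 2, node HR: H={C} ∪ R={G} → {C,G} (+1)
site 2, node FHLR: FL={C,G} ∩ HR={C,G} → {C,G} (+0)
site 2, node SW: S={G} ∪ W={T} → {G,T} (+1)
site 2, node SWX: SW={G,T} ∩ X={T} → {T} (+0)
site 2, node FHLRSWX: FHLR={C,G} ∪ SWX={T} → {C,G,T} (+1)
site 3, node FL: F={C} ∪ L={G} → {C,G} (+1)
site 3, node HR: H={A} ∪ R={G} → {A,G} (+1)
site 3, node FHLR: FL={C,G} ∩ HR={A,G} → {G} (+0)
site 3, node SW: S={G} ∪ W={T} → {G,T} (+1)
site 3, node SWX: SW={G,T} ∩ X={G} → {G} (+0)
site 3, node FHLRSWX: FHLR={G} ∩ SWX={G} → {G} (+0)
site 4, node FL: F={G} ∪ L={A} → {A,G} (+1)
site 4, node HR: H={C} ∪ R={G} → {C,G} (+1)
site 4, node FHLR: FL={A,G} ∩ HR={C,G} → {G} (+0)
site 4, node SW: S={A} ∪ W={T} → {A,T} (+1)
site 4, node SWX: SW={A,T} ∪ X={G} → {A,G,T} (+1)
site 4, node FHLRSWX: FHLR={G} ∩ SWX={A,G,T} → {G} (+0)
site 5, node FL: F={C} ∪ L={T} → {C,T} (+1)
site 5, node HR: H={G} ∩ R={G} → {G} (+0)
site 5, node FHLR: FL={C,T} ∪ HR={G} → {C,G,T} (+1)
site 5, node SW: S={G} ∪ W={C} → {C,G} (+1)
site 5, node SWX: SW={C,G} ∩ X={C} → {C} (+0)
site 5, node FHLRSWX: FHLR={C,G,T} ∩ SWX={C} → {C} (+0)
per-site changes: [4, 4, 4, 3, 4, 3]; total = 22

C,G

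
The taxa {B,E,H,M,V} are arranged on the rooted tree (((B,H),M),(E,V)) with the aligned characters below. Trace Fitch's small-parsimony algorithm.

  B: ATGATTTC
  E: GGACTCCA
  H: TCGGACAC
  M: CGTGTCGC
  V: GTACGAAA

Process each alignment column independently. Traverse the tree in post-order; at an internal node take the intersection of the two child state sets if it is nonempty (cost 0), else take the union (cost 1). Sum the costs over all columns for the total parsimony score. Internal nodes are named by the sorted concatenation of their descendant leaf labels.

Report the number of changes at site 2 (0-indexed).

site 0, node BH: B={A} ∪ H={T} → {A,T} (+1)
site 0, node BHM: BH={A,T} ∪ M={C} → {A,C,T} (+1)
site 0, node EV: E={G} ∩ V={G} → {G} (+0)
site 0, node BEHMV: BHM={A,C,T} ∪ EV={G} → {A,C,G,T} (+1)
site 1, node BH: B={T} ∪ H={C} → {C,T} (+1)
site 1, node BHM: BH={C,T} ∪ M={G} → {C,G,T} (+1)
site 1, node EV: E={G} ∪ V={T} → {G,T} (+1)
site 1, node BEHMV: BHM={C,G,T} ∩ EV={G,T} → {G,T} (+0)
site 2, node BH: B={G} ∩ H={G} → {G} (+0)
site 2, node BHM: BH={G} ∪ M={T} → {G,T} (+1)
site 2, node EV: E={A} ∩ V={A} → {A} (+0)
site 2, node BEHMV: BHM={G,T} ∪ EV={A} → {A,G,T} (+1)
site 3, node BH: B={A} ∪ H={G} → {A,G} (+1)
site 3, node BHM: BH={A,G} ∩ M={G} → {G} (+0)
site 3, node EV: E={C} ∩ V={C} → {C} (+0)
site 3, node BEHMV: BHM={G} ∪ EV={C} → {C,G} (+1)
site 4, node BH: B={T} ∪ H={A} → {A,T} (+1)
site 4, node BHM: BH={A,T} ∩ M={T} → {T} (+0)
site 4, node EV: E={T} ∪ V={G} → {G,T} (+1)
site 4, node BEHMV: BHM={T} ∩ EV={G,T} → {T} (+0)
site 5, node BH: B={T} ∪ H={C} → {C,T} (+1)
site 5, node BHM: BH={C,T} ∩ M={C} → {C} (+0)
site 5, node EV: E={C} ∪ V={A} → {A,C} (+1)
site 5, node BEHMV: BHM={C} ∩ EV={A,C} → {C} (+0)
site 6, node BH: B={T} ∪ H={A} → {A,T} (+1)
site 6, node BHM: BH={A,T} ∪ M={G} → {A,G,T} (+1)
site 6, node EV: E={C} ∪ V={A} → {A,C} (+1)
site 6, node BEHMV: BHM={A,G,T} ∩ EV={A,C} → {A} (+0)
site 7, node BH: B={C} ∩ H={C} → {C} (+0)
site 7, node BHM: BH={C} ∩ M={C} → {C} (+0)
site 7, node EV: E={A} ∩ V={A} → {A} (+0)
site 7, node BEHMV: BHM={C} ∪ EV={A} → {A,C} (+1)
per-site changes: [3, 3, 2, 2, 2, 2, 3, 1]; total = 18

2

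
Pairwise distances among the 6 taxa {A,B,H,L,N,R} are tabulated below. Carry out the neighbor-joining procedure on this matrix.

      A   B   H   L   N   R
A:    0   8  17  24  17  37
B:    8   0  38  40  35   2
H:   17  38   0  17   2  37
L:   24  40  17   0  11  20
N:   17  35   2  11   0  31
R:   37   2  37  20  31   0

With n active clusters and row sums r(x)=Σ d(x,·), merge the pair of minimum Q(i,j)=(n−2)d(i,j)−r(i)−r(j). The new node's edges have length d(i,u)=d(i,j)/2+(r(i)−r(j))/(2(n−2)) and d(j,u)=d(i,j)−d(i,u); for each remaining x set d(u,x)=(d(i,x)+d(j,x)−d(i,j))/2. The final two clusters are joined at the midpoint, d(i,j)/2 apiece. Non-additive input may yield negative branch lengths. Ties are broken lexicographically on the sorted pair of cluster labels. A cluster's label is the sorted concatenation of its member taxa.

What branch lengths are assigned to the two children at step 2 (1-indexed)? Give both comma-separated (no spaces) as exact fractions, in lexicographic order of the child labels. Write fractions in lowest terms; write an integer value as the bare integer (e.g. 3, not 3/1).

25/6,52/3

step 1: merge (B,R) at d=2, Q=-242; branch lengths B→1/2, R→3/2; new cluster BR
  updated: d(A,BR)=43/2, d(BR,H)=73/2, d(BR,L)=29, d(BR,N)=32
step 2: merge (A,BR) at d=43/2, Q=-134; branch lengths A→25/6, BR→52/3; new cluster ABR
  updated: d(ABR,H)=16, d(ABR,L)=63/4, d(ABR,N)=55/4
step 3: merge (ABR,L) at d=63/4, Q=-231/4; branch lengths ABR→133/16, L→119/16; new cluster ABLR
  updated: d(ABLR,H)=69/8, d(ABLR,N)=9/2
step 4: merge (ABLR,H) at d=69/8, Q=-121/8; branch lengths ABLR→89/16, H→49/16; new cluster ABHLR
  updated: d(ABHLR,N)=-17/16
step 5: merge (ABHLR,N) at d=-17/16; branch lengths ABHLR→-17/32, N→-17/32; new cluster ABHLNR
final tree: ((((A:25/6,(B:1/2,R:3/2):52/3):133/16,L:119/16):89/16,H:49/16):-17/32,N:-17/32)
total length: 749/16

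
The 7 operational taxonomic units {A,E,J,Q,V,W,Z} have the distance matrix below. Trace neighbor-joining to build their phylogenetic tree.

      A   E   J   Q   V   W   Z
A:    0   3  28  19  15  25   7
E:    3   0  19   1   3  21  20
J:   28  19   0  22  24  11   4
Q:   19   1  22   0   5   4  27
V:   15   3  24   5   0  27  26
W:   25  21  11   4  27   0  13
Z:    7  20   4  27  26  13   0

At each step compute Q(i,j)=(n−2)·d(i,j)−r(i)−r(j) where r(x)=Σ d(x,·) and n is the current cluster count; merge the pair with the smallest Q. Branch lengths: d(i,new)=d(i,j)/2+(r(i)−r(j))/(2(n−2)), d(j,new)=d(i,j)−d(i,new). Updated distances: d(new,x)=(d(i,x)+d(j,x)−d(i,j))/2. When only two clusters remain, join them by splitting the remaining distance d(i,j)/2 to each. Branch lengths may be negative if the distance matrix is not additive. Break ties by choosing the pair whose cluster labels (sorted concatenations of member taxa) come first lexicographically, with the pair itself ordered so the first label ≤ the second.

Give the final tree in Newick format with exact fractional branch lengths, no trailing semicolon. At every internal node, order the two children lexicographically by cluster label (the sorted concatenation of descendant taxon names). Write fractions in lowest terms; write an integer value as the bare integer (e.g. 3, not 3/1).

1. join J+Z (d=4, Q=-185) ⇒ JZ; edges |J|=31/10, |Z|=9/10
  updated: d(A,JZ)=31/2, d(E,JZ)=35/2, d(JZ,Q)=45/2, d(JZ,V)=23, d(JZ,W)=10
2. join JZ+W (d=10, Q=-271/2) ⇒ JWZ; edges |JZ|=83/16, |W|=77/16
  updated: d(A,JWZ)=61/4, d(E,JWZ)=57/4, d(JWZ,Q)=33/4, d(JWZ,V)=20
3. join JWZ+Q (d=33/4, Q=-265/4) ⇒ JQWZ; edges |JWZ|=197/24, |Q|=1/24
  updated: d(A,JQWZ)=13, d(E,JQWZ)=7/2, d(JQWZ,V)=67/8
4. join A+E (d=3, Q=-69/2) ⇒ AE; edges |A|=55/8, |E|=-31/8
  updated: d(AE,JQWZ)=27/4, d(AE,V)=15/2
5. join AE+JQWZ (d=27/4, Q=-181/8) ⇒ AEJQWZ; edges |AE|=47/16, |JQWZ|=61/16
  updated: d(AEJQWZ,V)=73/16
6. join AEJQWZ+V (d=73/16) ⇒ AEJQVWZ; edges |AEJQWZ|=73/32, |V|=73/32
final tree: (((A:55/8,E:-31/8):47/16,(((J:31/10,Z:9/10):83/16,W:77/16):197/24,Q:1/24):61/16):73/32,V:73/32)
total length: 585/16

(((A:55/8,E:-31/8):47/16,(((J:31/10,Z:9/10):83/16,W:77/16):197/24,Q:1/24):61/16):73/32,V:73/32)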